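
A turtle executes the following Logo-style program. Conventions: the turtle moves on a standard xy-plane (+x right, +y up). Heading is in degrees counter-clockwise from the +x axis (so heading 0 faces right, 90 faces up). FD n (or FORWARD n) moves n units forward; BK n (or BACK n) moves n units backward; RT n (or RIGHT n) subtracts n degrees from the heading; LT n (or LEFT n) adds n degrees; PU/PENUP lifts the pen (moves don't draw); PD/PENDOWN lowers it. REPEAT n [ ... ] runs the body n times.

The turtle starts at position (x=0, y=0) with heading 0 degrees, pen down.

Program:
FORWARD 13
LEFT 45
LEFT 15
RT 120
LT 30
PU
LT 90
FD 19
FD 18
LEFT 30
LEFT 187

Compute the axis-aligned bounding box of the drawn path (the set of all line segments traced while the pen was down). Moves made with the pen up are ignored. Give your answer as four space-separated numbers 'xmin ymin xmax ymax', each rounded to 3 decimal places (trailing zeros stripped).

Answer: 0 0 13 0

Derivation:
Executing turtle program step by step:
Start: pos=(0,0), heading=0, pen down
FD 13: (0,0) -> (13,0) [heading=0, draw]
LT 45: heading 0 -> 45
LT 15: heading 45 -> 60
RT 120: heading 60 -> 300
LT 30: heading 300 -> 330
PU: pen up
LT 90: heading 330 -> 60
FD 19: (13,0) -> (22.5,16.454) [heading=60, move]
FD 18: (22.5,16.454) -> (31.5,32.043) [heading=60, move]
LT 30: heading 60 -> 90
LT 187: heading 90 -> 277
Final: pos=(31.5,32.043), heading=277, 1 segment(s) drawn

Segment endpoints: x in {0, 13}, y in {0}
xmin=0, ymin=0, xmax=13, ymax=0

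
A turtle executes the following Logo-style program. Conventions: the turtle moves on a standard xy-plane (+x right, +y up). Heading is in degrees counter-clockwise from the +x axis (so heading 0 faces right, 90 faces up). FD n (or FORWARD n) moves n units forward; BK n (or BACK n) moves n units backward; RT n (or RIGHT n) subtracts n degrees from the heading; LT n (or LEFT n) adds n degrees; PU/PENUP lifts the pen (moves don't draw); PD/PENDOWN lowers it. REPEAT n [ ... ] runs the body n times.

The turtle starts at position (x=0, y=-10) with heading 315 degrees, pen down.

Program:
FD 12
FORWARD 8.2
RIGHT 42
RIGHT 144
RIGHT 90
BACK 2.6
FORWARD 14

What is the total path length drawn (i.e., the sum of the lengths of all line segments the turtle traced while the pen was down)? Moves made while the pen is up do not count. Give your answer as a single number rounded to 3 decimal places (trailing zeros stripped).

Executing turtle program step by step:
Start: pos=(0,-10), heading=315, pen down
FD 12: (0,-10) -> (8.485,-18.485) [heading=315, draw]
FD 8.2: (8.485,-18.485) -> (14.284,-24.284) [heading=315, draw]
RT 42: heading 315 -> 273
RT 144: heading 273 -> 129
RT 90: heading 129 -> 39
BK 2.6: (14.284,-24.284) -> (12.263,-25.92) [heading=39, draw]
FD 14: (12.263,-25.92) -> (23.143,-17.109) [heading=39, draw]
Final: pos=(23.143,-17.109), heading=39, 4 segment(s) drawn

Segment lengths:
  seg 1: (0,-10) -> (8.485,-18.485), length = 12
  seg 2: (8.485,-18.485) -> (14.284,-24.284), length = 8.2
  seg 3: (14.284,-24.284) -> (12.263,-25.92), length = 2.6
  seg 4: (12.263,-25.92) -> (23.143,-17.109), length = 14
Total = 36.8

Answer: 36.8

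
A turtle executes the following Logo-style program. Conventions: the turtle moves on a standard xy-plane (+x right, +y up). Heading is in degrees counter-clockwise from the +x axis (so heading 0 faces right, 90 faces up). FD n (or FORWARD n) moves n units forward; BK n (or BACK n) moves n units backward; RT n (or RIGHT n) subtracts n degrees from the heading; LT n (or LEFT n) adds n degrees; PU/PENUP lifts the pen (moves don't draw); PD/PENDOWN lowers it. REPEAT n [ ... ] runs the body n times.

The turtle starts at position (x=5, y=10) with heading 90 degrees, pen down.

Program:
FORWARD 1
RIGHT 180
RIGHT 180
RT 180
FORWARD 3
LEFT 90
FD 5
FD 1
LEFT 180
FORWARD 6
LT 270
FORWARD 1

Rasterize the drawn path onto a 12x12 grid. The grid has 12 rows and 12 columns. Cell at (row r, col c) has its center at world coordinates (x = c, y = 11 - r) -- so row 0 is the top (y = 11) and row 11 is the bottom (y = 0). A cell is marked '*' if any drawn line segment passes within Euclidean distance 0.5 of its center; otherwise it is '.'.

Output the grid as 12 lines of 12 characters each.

Answer: .....*......
.....*......
.....*......
.....*******
............
............
............
............
............
............
............
............

Derivation:
Segment 0: (5,10) -> (5,11)
Segment 1: (5,11) -> (5,8)
Segment 2: (5,8) -> (10,8)
Segment 3: (10,8) -> (11,8)
Segment 4: (11,8) -> (5,8)
Segment 5: (5,8) -> (5,9)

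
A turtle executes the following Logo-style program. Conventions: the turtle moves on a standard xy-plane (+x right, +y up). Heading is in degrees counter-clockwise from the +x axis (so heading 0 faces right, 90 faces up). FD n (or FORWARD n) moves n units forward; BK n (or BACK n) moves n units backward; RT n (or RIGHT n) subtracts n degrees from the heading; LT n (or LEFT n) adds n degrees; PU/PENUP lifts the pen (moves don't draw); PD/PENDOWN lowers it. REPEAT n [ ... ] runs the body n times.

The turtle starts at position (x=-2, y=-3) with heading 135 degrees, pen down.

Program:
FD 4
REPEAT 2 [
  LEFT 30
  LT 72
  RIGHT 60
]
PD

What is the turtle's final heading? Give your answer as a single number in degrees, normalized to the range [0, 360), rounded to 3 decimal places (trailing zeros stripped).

Answer: 219

Derivation:
Executing turtle program step by step:
Start: pos=(-2,-3), heading=135, pen down
FD 4: (-2,-3) -> (-4.828,-0.172) [heading=135, draw]
REPEAT 2 [
  -- iteration 1/2 --
  LT 30: heading 135 -> 165
  LT 72: heading 165 -> 237
  RT 60: heading 237 -> 177
  -- iteration 2/2 --
  LT 30: heading 177 -> 207
  LT 72: heading 207 -> 279
  RT 60: heading 279 -> 219
]
PD: pen down
Final: pos=(-4.828,-0.172), heading=219, 1 segment(s) drawn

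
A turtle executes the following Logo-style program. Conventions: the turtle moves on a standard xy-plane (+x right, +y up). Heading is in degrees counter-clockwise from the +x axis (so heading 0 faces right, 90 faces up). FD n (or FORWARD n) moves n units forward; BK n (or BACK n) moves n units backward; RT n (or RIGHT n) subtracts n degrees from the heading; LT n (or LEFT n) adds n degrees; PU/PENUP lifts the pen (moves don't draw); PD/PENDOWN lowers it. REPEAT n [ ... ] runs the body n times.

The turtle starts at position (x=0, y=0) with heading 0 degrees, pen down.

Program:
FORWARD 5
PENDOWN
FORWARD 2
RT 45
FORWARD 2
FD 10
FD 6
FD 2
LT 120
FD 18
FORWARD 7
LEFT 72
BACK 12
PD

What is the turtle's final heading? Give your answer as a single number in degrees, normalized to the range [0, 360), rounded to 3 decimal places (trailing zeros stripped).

Executing turtle program step by step:
Start: pos=(0,0), heading=0, pen down
FD 5: (0,0) -> (5,0) [heading=0, draw]
PD: pen down
FD 2: (5,0) -> (7,0) [heading=0, draw]
RT 45: heading 0 -> 315
FD 2: (7,0) -> (8.414,-1.414) [heading=315, draw]
FD 10: (8.414,-1.414) -> (15.485,-8.485) [heading=315, draw]
FD 6: (15.485,-8.485) -> (19.728,-12.728) [heading=315, draw]
FD 2: (19.728,-12.728) -> (21.142,-14.142) [heading=315, draw]
LT 120: heading 315 -> 75
FD 18: (21.142,-14.142) -> (25.801,3.245) [heading=75, draw]
FD 7: (25.801,3.245) -> (27.613,10.006) [heading=75, draw]
LT 72: heading 75 -> 147
BK 12: (27.613,10.006) -> (37.677,3.47) [heading=147, draw]
PD: pen down
Final: pos=(37.677,3.47), heading=147, 9 segment(s) drawn

Answer: 147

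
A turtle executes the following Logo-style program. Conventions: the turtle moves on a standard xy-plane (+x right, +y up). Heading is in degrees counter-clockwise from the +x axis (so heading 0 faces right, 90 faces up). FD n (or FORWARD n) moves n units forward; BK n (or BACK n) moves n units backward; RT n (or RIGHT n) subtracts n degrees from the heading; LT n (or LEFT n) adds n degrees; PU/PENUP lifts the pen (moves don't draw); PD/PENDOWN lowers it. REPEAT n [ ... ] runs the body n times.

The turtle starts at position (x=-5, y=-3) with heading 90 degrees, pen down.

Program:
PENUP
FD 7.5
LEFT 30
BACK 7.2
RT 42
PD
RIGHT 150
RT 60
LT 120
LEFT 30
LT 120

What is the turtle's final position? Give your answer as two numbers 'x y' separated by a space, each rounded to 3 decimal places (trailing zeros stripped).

Answer: -1.4 -1.735

Derivation:
Executing turtle program step by step:
Start: pos=(-5,-3), heading=90, pen down
PU: pen up
FD 7.5: (-5,-3) -> (-5,4.5) [heading=90, move]
LT 30: heading 90 -> 120
BK 7.2: (-5,4.5) -> (-1.4,-1.735) [heading=120, move]
RT 42: heading 120 -> 78
PD: pen down
RT 150: heading 78 -> 288
RT 60: heading 288 -> 228
LT 120: heading 228 -> 348
LT 30: heading 348 -> 18
LT 120: heading 18 -> 138
Final: pos=(-1.4,-1.735), heading=138, 0 segment(s) drawn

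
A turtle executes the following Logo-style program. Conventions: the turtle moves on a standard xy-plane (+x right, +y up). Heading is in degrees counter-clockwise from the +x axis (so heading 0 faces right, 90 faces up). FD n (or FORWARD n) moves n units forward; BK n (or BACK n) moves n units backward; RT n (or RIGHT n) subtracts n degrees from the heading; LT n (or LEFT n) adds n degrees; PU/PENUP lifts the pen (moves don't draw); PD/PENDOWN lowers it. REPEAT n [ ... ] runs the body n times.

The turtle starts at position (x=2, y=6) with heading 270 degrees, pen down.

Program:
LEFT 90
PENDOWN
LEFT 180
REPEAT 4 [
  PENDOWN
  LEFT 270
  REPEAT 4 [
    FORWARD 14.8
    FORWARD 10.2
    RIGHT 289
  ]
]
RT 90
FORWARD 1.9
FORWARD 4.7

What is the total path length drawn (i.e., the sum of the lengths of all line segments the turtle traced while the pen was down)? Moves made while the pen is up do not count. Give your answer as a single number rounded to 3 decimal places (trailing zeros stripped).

Answer: 406.6

Derivation:
Executing turtle program step by step:
Start: pos=(2,6), heading=270, pen down
LT 90: heading 270 -> 0
PD: pen down
LT 180: heading 0 -> 180
REPEAT 4 [
  -- iteration 1/4 --
  PD: pen down
  LT 270: heading 180 -> 90
  REPEAT 4 [
    -- iteration 1/4 --
    FD 14.8: (2,6) -> (2,20.8) [heading=90, draw]
    FD 10.2: (2,20.8) -> (2,31) [heading=90, draw]
    RT 289: heading 90 -> 161
    -- iteration 2/4 --
    FD 14.8: (2,31) -> (-11.994,35.818) [heading=161, draw]
    FD 10.2: (-11.994,35.818) -> (-21.638,39.139) [heading=161, draw]
    RT 289: heading 161 -> 232
    -- iteration 3/4 --
    FD 14.8: (-21.638,39.139) -> (-30.75,27.477) [heading=232, draw]
    FD 10.2: (-30.75,27.477) -> (-37.03,19.439) [heading=232, draw]
    RT 289: heading 232 -> 303
    -- iteration 4/4 --
    FD 14.8: (-37.03,19.439) -> (-28.969,7.027) [heading=303, draw]
    FD 10.2: (-28.969,7.027) -> (-23.414,-1.528) [heading=303, draw]
    RT 289: heading 303 -> 14
  ]
  -- iteration 2/4 --
  PD: pen down
  LT 270: heading 14 -> 284
  REPEAT 4 [
    -- iteration 1/4 --
    FD 14.8: (-23.414,-1.528) -> (-19.833,-15.888) [heading=284, draw]
    FD 10.2: (-19.833,-15.888) -> (-17.365,-25.785) [heading=284, draw]
    RT 289: heading 284 -> 355
    -- iteration 2/4 --
    FD 14.8: (-17.365,-25.785) -> (-2.622,-27.075) [heading=355, draw]
    FD 10.2: (-2.622,-27.075) -> (7.539,-27.964) [heading=355, draw]
    RT 289: heading 355 -> 66
    -- iteration 3/4 --
    FD 14.8: (7.539,-27.964) -> (13.559,-14.444) [heading=66, draw]
    FD 10.2: (13.559,-14.444) -> (17.708,-5.125) [heading=66, draw]
    RT 289: heading 66 -> 137
    -- iteration 4/4 --
    FD 14.8: (17.708,-5.125) -> (6.884,4.968) [heading=137, draw]
    FD 10.2: (6.884,4.968) -> (-0.576,11.924) [heading=137, draw]
    RT 289: heading 137 -> 208
  ]
  -- iteration 3/4 --
  PD: pen down
  LT 270: heading 208 -> 118
  REPEAT 4 [
    -- iteration 1/4 --
    FD 14.8: (-0.576,11.924) -> (-7.524,24.992) [heading=118, draw]
    FD 10.2: (-7.524,24.992) -> (-12.313,33.998) [heading=118, draw]
    RT 289: heading 118 -> 189
    -- iteration 2/4 --
    FD 14.8: (-12.313,33.998) -> (-26.931,31.683) [heading=189, draw]
    FD 10.2: (-26.931,31.683) -> (-37.005,30.087) [heading=189, draw]
    RT 289: heading 189 -> 260
    -- iteration 3/4 --
    FD 14.8: (-37.005,30.087) -> (-39.575,15.512) [heading=260, draw]
    FD 10.2: (-39.575,15.512) -> (-41.346,5.467) [heading=260, draw]
    RT 289: heading 260 -> 331
    -- iteration 4/4 --
    FD 14.8: (-41.346,5.467) -> (-28.402,-1.708) [heading=331, draw]
    FD 10.2: (-28.402,-1.708) -> (-19.481,-6.653) [heading=331, draw]
    RT 289: heading 331 -> 42
  ]
  -- iteration 4/4 --
  PD: pen down
  LT 270: heading 42 -> 312
  REPEAT 4 [
    -- iteration 1/4 --
    FD 14.8: (-19.481,-6.653) -> (-9.578,-17.652) [heading=312, draw]
    FD 10.2: (-9.578,-17.652) -> (-2.752,-25.232) [heading=312, draw]
    RT 289: heading 312 -> 23
    -- iteration 2/4 --
    FD 14.8: (-2.752,-25.232) -> (10.871,-19.449) [heading=23, draw]
    FD 10.2: (10.871,-19.449) -> (20.26,-15.463) [heading=23, draw]
    RT 289: heading 23 -> 94
    -- iteration 3/4 --
    FD 14.8: (20.26,-15.463) -> (19.228,-0.7) [heading=94, draw]
    FD 10.2: (19.228,-0.7) -> (18.516,9.476) [heading=94, draw]
    RT 289: heading 94 -> 165
    -- iteration 4/4 --
    FD 14.8: (18.516,9.476) -> (4.221,13.306) [heading=165, draw]
    FD 10.2: (4.221,13.306) -> (-5.632,15.946) [heading=165, draw]
    RT 289: heading 165 -> 236
  ]
]
RT 90: heading 236 -> 146
FD 1.9: (-5.632,15.946) -> (-7.207,17.009) [heading=146, draw]
FD 4.7: (-7.207,17.009) -> (-11.104,19.637) [heading=146, draw]
Final: pos=(-11.104,19.637), heading=146, 34 segment(s) drawn

Segment lengths:
  seg 1: (2,6) -> (2,20.8), length = 14.8
  seg 2: (2,20.8) -> (2,31), length = 10.2
  seg 3: (2,31) -> (-11.994,35.818), length = 14.8
  seg 4: (-11.994,35.818) -> (-21.638,39.139), length = 10.2
  seg 5: (-21.638,39.139) -> (-30.75,27.477), length = 14.8
  seg 6: (-30.75,27.477) -> (-37.03,19.439), length = 10.2
  seg 7: (-37.03,19.439) -> (-28.969,7.027), length = 14.8
  seg 8: (-28.969,7.027) -> (-23.414,-1.528), length = 10.2
  seg 9: (-23.414,-1.528) -> (-19.833,-15.888), length = 14.8
  seg 10: (-19.833,-15.888) -> (-17.365,-25.785), length = 10.2
  seg 11: (-17.365,-25.785) -> (-2.622,-27.075), length = 14.8
  seg 12: (-2.622,-27.075) -> (7.539,-27.964), length = 10.2
  seg 13: (7.539,-27.964) -> (13.559,-14.444), length = 14.8
  seg 14: (13.559,-14.444) -> (17.708,-5.125), length = 10.2
  seg 15: (17.708,-5.125) -> (6.884,4.968), length = 14.8
  seg 16: (6.884,4.968) -> (-0.576,11.924), length = 10.2
  seg 17: (-0.576,11.924) -> (-7.524,24.992), length = 14.8
  seg 18: (-7.524,24.992) -> (-12.313,33.998), length = 10.2
  seg 19: (-12.313,33.998) -> (-26.931,31.683), length = 14.8
  seg 20: (-26.931,31.683) -> (-37.005,30.087), length = 10.2
  seg 21: (-37.005,30.087) -> (-39.575,15.512), length = 14.8
  seg 22: (-39.575,15.512) -> (-41.346,5.467), length = 10.2
  seg 23: (-41.346,5.467) -> (-28.402,-1.708), length = 14.8
  seg 24: (-28.402,-1.708) -> (-19.481,-6.653), length = 10.2
  seg 25: (-19.481,-6.653) -> (-9.578,-17.652), length = 14.8
  seg 26: (-9.578,-17.652) -> (-2.752,-25.232), length = 10.2
  seg 27: (-2.752,-25.232) -> (10.871,-19.449), length = 14.8
  seg 28: (10.871,-19.449) -> (20.26,-15.463), length = 10.2
  seg 29: (20.26,-15.463) -> (19.228,-0.7), length = 14.8
  seg 30: (19.228,-0.7) -> (18.516,9.476), length = 10.2
  seg 31: (18.516,9.476) -> (4.221,13.306), length = 14.8
  seg 32: (4.221,13.306) -> (-5.632,15.946), length = 10.2
  seg 33: (-5.632,15.946) -> (-7.207,17.009), length = 1.9
  seg 34: (-7.207,17.009) -> (-11.104,19.637), length = 4.7
Total = 406.6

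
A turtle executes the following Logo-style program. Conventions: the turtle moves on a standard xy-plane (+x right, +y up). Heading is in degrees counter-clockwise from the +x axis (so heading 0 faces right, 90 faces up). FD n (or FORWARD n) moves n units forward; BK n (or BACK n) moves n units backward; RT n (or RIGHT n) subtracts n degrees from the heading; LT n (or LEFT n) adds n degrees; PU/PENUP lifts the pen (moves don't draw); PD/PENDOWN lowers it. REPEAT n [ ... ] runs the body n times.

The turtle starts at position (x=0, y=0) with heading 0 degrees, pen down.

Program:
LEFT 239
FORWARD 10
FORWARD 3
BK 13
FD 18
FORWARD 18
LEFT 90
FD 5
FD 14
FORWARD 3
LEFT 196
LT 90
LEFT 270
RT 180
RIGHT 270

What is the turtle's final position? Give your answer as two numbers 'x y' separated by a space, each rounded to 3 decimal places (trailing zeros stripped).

Answer: 0.316 -42.189

Derivation:
Executing turtle program step by step:
Start: pos=(0,0), heading=0, pen down
LT 239: heading 0 -> 239
FD 10: (0,0) -> (-5.15,-8.572) [heading=239, draw]
FD 3: (-5.15,-8.572) -> (-6.695,-11.143) [heading=239, draw]
BK 13: (-6.695,-11.143) -> (0,0) [heading=239, draw]
FD 18: (0,0) -> (-9.271,-15.429) [heading=239, draw]
FD 18: (-9.271,-15.429) -> (-18.541,-30.858) [heading=239, draw]
LT 90: heading 239 -> 329
FD 5: (-18.541,-30.858) -> (-14.256,-33.433) [heading=329, draw]
FD 14: (-14.256,-33.433) -> (-2.255,-40.644) [heading=329, draw]
FD 3: (-2.255,-40.644) -> (0.316,-42.189) [heading=329, draw]
LT 196: heading 329 -> 165
LT 90: heading 165 -> 255
LT 270: heading 255 -> 165
RT 180: heading 165 -> 345
RT 270: heading 345 -> 75
Final: pos=(0.316,-42.189), heading=75, 8 segment(s) drawn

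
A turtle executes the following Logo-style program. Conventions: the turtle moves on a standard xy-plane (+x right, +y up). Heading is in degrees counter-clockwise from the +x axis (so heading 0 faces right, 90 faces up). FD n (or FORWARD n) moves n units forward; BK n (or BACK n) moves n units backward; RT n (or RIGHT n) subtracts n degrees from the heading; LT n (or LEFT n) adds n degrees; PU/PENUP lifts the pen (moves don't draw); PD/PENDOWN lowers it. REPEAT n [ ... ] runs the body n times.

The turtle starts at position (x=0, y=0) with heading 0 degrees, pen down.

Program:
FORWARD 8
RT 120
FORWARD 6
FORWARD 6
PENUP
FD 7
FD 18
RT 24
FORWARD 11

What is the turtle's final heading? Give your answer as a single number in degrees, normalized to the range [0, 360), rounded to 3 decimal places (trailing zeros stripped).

Answer: 216

Derivation:
Executing turtle program step by step:
Start: pos=(0,0), heading=0, pen down
FD 8: (0,0) -> (8,0) [heading=0, draw]
RT 120: heading 0 -> 240
FD 6: (8,0) -> (5,-5.196) [heading=240, draw]
FD 6: (5,-5.196) -> (2,-10.392) [heading=240, draw]
PU: pen up
FD 7: (2,-10.392) -> (-1.5,-16.454) [heading=240, move]
FD 18: (-1.5,-16.454) -> (-10.5,-32.043) [heading=240, move]
RT 24: heading 240 -> 216
FD 11: (-10.5,-32.043) -> (-19.399,-38.509) [heading=216, move]
Final: pos=(-19.399,-38.509), heading=216, 3 segment(s) drawn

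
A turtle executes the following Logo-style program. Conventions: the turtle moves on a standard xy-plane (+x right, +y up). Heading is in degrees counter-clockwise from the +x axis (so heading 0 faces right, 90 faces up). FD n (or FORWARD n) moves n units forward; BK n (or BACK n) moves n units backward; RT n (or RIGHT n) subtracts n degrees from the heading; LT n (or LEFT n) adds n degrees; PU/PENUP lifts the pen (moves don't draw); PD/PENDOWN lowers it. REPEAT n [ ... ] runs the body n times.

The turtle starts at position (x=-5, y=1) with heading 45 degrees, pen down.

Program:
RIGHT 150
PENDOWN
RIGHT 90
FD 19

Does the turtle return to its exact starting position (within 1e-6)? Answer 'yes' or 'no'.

Answer: no

Derivation:
Executing turtle program step by step:
Start: pos=(-5,1), heading=45, pen down
RT 150: heading 45 -> 255
PD: pen down
RT 90: heading 255 -> 165
FD 19: (-5,1) -> (-23.353,5.918) [heading=165, draw]
Final: pos=(-23.353,5.918), heading=165, 1 segment(s) drawn

Start position: (-5, 1)
Final position: (-23.353, 5.918)
Distance = 19; >= 1e-6 -> NOT closed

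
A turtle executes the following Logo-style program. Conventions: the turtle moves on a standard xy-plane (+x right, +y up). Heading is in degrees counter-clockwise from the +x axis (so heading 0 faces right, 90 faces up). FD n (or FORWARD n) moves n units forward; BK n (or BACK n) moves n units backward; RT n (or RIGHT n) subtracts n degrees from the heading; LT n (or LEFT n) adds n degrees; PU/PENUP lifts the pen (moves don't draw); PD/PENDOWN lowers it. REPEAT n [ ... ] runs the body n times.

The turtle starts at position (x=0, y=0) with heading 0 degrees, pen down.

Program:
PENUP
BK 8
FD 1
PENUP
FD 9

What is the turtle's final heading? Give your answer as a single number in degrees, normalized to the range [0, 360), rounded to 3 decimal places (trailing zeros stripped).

Executing turtle program step by step:
Start: pos=(0,0), heading=0, pen down
PU: pen up
BK 8: (0,0) -> (-8,0) [heading=0, move]
FD 1: (-8,0) -> (-7,0) [heading=0, move]
PU: pen up
FD 9: (-7,0) -> (2,0) [heading=0, move]
Final: pos=(2,0), heading=0, 0 segment(s) drawn

Answer: 0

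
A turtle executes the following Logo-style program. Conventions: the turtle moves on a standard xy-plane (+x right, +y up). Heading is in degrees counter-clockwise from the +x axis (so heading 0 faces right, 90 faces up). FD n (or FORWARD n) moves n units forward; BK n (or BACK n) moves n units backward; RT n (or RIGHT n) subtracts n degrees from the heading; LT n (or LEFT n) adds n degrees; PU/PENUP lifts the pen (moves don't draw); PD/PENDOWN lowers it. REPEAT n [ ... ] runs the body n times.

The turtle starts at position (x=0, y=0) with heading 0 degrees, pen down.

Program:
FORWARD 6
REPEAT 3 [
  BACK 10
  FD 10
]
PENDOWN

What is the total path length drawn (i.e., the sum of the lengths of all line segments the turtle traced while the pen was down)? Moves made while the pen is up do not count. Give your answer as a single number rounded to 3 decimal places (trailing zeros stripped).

Executing turtle program step by step:
Start: pos=(0,0), heading=0, pen down
FD 6: (0,0) -> (6,0) [heading=0, draw]
REPEAT 3 [
  -- iteration 1/3 --
  BK 10: (6,0) -> (-4,0) [heading=0, draw]
  FD 10: (-4,0) -> (6,0) [heading=0, draw]
  -- iteration 2/3 --
  BK 10: (6,0) -> (-4,0) [heading=0, draw]
  FD 10: (-4,0) -> (6,0) [heading=0, draw]
  -- iteration 3/3 --
  BK 10: (6,0) -> (-4,0) [heading=0, draw]
  FD 10: (-4,0) -> (6,0) [heading=0, draw]
]
PD: pen down
Final: pos=(6,0), heading=0, 7 segment(s) drawn

Segment lengths:
  seg 1: (0,0) -> (6,0), length = 6
  seg 2: (6,0) -> (-4,0), length = 10
  seg 3: (-4,0) -> (6,0), length = 10
  seg 4: (6,0) -> (-4,0), length = 10
  seg 5: (-4,0) -> (6,0), length = 10
  seg 6: (6,0) -> (-4,0), length = 10
  seg 7: (-4,0) -> (6,0), length = 10
Total = 66

Answer: 66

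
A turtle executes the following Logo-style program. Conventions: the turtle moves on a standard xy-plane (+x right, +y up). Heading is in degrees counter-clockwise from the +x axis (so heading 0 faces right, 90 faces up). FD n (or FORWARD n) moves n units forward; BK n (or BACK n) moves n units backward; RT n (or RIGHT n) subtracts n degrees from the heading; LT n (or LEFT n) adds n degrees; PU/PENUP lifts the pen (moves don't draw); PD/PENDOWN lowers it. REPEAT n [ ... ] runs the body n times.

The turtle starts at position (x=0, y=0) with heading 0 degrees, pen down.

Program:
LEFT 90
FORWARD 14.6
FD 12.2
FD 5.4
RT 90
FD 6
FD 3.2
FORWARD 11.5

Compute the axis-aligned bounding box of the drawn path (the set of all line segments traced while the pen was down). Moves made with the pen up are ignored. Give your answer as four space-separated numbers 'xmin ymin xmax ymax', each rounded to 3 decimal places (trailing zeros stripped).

Answer: 0 0 20.7 32.2

Derivation:
Executing turtle program step by step:
Start: pos=(0,0), heading=0, pen down
LT 90: heading 0 -> 90
FD 14.6: (0,0) -> (0,14.6) [heading=90, draw]
FD 12.2: (0,14.6) -> (0,26.8) [heading=90, draw]
FD 5.4: (0,26.8) -> (0,32.2) [heading=90, draw]
RT 90: heading 90 -> 0
FD 6: (0,32.2) -> (6,32.2) [heading=0, draw]
FD 3.2: (6,32.2) -> (9.2,32.2) [heading=0, draw]
FD 11.5: (9.2,32.2) -> (20.7,32.2) [heading=0, draw]
Final: pos=(20.7,32.2), heading=0, 6 segment(s) drawn

Segment endpoints: x in {0, 0, 0, 0, 6, 9.2, 20.7}, y in {0, 14.6, 26.8, 32.2}
xmin=0, ymin=0, xmax=20.7, ymax=32.2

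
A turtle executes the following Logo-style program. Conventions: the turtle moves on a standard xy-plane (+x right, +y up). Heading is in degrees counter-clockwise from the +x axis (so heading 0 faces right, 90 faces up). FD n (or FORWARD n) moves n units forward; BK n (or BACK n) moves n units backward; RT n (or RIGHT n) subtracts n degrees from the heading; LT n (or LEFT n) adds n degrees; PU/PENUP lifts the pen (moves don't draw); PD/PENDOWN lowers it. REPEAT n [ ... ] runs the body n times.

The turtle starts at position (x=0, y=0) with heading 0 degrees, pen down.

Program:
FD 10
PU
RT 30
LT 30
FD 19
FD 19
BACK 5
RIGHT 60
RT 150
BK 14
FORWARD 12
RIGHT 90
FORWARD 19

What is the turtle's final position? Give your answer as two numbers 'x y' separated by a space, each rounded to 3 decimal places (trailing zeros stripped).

Executing turtle program step by step:
Start: pos=(0,0), heading=0, pen down
FD 10: (0,0) -> (10,0) [heading=0, draw]
PU: pen up
RT 30: heading 0 -> 330
LT 30: heading 330 -> 0
FD 19: (10,0) -> (29,0) [heading=0, move]
FD 19: (29,0) -> (48,0) [heading=0, move]
BK 5: (48,0) -> (43,0) [heading=0, move]
RT 60: heading 0 -> 300
RT 150: heading 300 -> 150
BK 14: (43,0) -> (55.124,-7) [heading=150, move]
FD 12: (55.124,-7) -> (44.732,-1) [heading=150, move]
RT 90: heading 150 -> 60
FD 19: (44.732,-1) -> (54.232,15.454) [heading=60, move]
Final: pos=(54.232,15.454), heading=60, 1 segment(s) drawn

Answer: 54.232 15.454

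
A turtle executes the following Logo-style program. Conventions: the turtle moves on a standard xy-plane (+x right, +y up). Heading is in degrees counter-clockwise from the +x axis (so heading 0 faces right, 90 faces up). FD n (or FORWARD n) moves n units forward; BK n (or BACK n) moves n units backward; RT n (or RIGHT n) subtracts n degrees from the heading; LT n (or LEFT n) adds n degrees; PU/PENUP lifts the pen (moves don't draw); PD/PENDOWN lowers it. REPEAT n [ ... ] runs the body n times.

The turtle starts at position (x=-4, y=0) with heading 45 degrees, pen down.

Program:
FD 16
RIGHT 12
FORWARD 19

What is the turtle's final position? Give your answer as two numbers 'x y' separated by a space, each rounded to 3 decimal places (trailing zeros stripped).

Executing turtle program step by step:
Start: pos=(-4,0), heading=45, pen down
FD 16: (-4,0) -> (7.314,11.314) [heading=45, draw]
RT 12: heading 45 -> 33
FD 19: (7.314,11.314) -> (23.248,21.662) [heading=33, draw]
Final: pos=(23.248,21.662), heading=33, 2 segment(s) drawn

Answer: 23.248 21.662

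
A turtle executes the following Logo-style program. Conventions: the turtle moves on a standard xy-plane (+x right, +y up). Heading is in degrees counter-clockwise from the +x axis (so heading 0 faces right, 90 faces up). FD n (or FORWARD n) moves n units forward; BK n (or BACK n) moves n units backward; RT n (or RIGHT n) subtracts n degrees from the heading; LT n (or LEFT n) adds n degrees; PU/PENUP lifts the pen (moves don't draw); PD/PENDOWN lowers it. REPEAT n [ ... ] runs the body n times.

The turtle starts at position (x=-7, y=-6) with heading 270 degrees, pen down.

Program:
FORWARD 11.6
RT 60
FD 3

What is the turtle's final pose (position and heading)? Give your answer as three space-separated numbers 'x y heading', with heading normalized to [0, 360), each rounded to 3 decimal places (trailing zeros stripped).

Answer: -9.598 -19.1 210

Derivation:
Executing turtle program step by step:
Start: pos=(-7,-6), heading=270, pen down
FD 11.6: (-7,-6) -> (-7,-17.6) [heading=270, draw]
RT 60: heading 270 -> 210
FD 3: (-7,-17.6) -> (-9.598,-19.1) [heading=210, draw]
Final: pos=(-9.598,-19.1), heading=210, 2 segment(s) drawn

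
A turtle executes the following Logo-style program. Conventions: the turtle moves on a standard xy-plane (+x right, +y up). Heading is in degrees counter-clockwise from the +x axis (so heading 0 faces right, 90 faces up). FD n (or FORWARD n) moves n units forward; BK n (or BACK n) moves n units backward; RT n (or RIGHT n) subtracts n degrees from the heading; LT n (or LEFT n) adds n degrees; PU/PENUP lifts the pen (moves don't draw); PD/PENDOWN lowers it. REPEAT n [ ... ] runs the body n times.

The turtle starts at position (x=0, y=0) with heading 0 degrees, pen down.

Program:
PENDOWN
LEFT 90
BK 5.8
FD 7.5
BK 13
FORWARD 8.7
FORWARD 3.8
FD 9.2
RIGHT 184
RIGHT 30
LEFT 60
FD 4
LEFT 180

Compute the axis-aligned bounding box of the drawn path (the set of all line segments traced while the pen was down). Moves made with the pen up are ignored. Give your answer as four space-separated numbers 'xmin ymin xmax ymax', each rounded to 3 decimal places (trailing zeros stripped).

Answer: 0 -11.3 1.753 10.4

Derivation:
Executing turtle program step by step:
Start: pos=(0,0), heading=0, pen down
PD: pen down
LT 90: heading 0 -> 90
BK 5.8: (0,0) -> (0,-5.8) [heading=90, draw]
FD 7.5: (0,-5.8) -> (0,1.7) [heading=90, draw]
BK 13: (0,1.7) -> (0,-11.3) [heading=90, draw]
FD 8.7: (0,-11.3) -> (0,-2.6) [heading=90, draw]
FD 3.8: (0,-2.6) -> (0,1.2) [heading=90, draw]
FD 9.2: (0,1.2) -> (0,10.4) [heading=90, draw]
RT 184: heading 90 -> 266
RT 30: heading 266 -> 236
LT 60: heading 236 -> 296
FD 4: (0,10.4) -> (1.753,6.805) [heading=296, draw]
LT 180: heading 296 -> 116
Final: pos=(1.753,6.805), heading=116, 7 segment(s) drawn

Segment endpoints: x in {0, 0, 0, 0, 0, 0, 0, 1.753}, y in {-11.3, -5.8, -2.6, 0, 1.2, 1.7, 6.805, 10.4}
xmin=0, ymin=-11.3, xmax=1.753, ymax=10.4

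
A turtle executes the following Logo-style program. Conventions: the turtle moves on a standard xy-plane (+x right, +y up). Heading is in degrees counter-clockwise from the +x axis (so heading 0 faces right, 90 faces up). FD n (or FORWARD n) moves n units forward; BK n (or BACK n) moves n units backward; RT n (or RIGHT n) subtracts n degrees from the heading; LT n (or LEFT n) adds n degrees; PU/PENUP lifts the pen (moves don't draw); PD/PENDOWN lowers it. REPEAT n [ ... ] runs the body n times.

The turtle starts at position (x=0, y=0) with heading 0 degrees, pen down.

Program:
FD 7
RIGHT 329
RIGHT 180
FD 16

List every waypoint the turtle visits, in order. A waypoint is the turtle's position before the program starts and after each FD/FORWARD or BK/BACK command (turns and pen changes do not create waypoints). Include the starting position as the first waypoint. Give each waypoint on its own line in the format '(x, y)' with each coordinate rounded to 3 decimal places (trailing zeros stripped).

Answer: (0, 0)
(7, 0)
(-6.715, -8.241)

Derivation:
Executing turtle program step by step:
Start: pos=(0,0), heading=0, pen down
FD 7: (0,0) -> (7,0) [heading=0, draw]
RT 329: heading 0 -> 31
RT 180: heading 31 -> 211
FD 16: (7,0) -> (-6.715,-8.241) [heading=211, draw]
Final: pos=(-6.715,-8.241), heading=211, 2 segment(s) drawn
Waypoints (3 total):
(0, 0)
(7, 0)
(-6.715, -8.241)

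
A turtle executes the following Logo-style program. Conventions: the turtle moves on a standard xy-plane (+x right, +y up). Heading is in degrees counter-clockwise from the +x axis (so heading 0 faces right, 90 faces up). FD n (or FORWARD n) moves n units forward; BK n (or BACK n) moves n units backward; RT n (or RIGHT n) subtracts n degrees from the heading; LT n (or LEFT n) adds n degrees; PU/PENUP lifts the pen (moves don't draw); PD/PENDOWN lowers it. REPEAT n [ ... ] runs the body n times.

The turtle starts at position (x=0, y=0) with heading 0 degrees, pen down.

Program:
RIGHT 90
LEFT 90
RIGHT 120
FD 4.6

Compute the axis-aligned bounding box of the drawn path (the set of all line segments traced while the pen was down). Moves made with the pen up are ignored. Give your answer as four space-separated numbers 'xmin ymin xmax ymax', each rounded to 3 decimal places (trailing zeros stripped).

Answer: -2.3 -3.984 0 0

Derivation:
Executing turtle program step by step:
Start: pos=(0,0), heading=0, pen down
RT 90: heading 0 -> 270
LT 90: heading 270 -> 0
RT 120: heading 0 -> 240
FD 4.6: (0,0) -> (-2.3,-3.984) [heading=240, draw]
Final: pos=(-2.3,-3.984), heading=240, 1 segment(s) drawn

Segment endpoints: x in {-2.3, 0}, y in {-3.984, 0}
xmin=-2.3, ymin=-3.984, xmax=0, ymax=0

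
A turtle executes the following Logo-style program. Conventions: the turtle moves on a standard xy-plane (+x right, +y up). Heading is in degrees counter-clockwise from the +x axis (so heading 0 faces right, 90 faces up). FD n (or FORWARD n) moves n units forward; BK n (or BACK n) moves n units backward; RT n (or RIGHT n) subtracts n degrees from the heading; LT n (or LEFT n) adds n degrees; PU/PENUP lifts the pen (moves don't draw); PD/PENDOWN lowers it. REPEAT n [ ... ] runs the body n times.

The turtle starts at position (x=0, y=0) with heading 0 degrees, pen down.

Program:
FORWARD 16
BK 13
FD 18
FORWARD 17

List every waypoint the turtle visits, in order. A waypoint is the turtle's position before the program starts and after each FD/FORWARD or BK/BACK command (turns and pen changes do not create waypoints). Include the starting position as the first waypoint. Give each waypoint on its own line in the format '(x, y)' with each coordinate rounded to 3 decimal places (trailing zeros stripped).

Answer: (0, 0)
(16, 0)
(3, 0)
(21, 0)
(38, 0)

Derivation:
Executing turtle program step by step:
Start: pos=(0,0), heading=0, pen down
FD 16: (0,0) -> (16,0) [heading=0, draw]
BK 13: (16,0) -> (3,0) [heading=0, draw]
FD 18: (3,0) -> (21,0) [heading=0, draw]
FD 17: (21,0) -> (38,0) [heading=0, draw]
Final: pos=(38,0), heading=0, 4 segment(s) drawn
Waypoints (5 total):
(0, 0)
(16, 0)
(3, 0)
(21, 0)
(38, 0)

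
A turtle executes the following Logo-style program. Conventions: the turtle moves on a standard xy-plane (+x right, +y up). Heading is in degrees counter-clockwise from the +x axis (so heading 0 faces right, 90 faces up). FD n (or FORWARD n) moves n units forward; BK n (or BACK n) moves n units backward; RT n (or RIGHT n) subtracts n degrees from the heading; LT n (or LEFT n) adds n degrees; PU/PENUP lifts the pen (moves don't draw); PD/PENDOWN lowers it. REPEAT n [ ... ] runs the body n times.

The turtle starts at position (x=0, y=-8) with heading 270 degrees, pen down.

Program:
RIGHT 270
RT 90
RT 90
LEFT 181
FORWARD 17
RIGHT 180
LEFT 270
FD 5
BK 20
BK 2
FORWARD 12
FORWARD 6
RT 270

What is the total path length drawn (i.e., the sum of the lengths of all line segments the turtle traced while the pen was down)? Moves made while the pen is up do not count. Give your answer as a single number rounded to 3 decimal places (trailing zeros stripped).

Executing turtle program step by step:
Start: pos=(0,-8), heading=270, pen down
RT 270: heading 270 -> 0
RT 90: heading 0 -> 270
RT 90: heading 270 -> 180
LT 181: heading 180 -> 1
FD 17: (0,-8) -> (16.997,-7.703) [heading=1, draw]
RT 180: heading 1 -> 181
LT 270: heading 181 -> 91
FD 5: (16.997,-7.703) -> (16.91,-2.704) [heading=91, draw]
BK 20: (16.91,-2.704) -> (17.259,-22.701) [heading=91, draw]
BK 2: (17.259,-22.701) -> (17.294,-24.701) [heading=91, draw]
FD 12: (17.294,-24.701) -> (17.085,-12.703) [heading=91, draw]
FD 6: (17.085,-12.703) -> (16.98,-6.703) [heading=91, draw]
RT 270: heading 91 -> 181
Final: pos=(16.98,-6.703), heading=181, 6 segment(s) drawn

Segment lengths:
  seg 1: (0,-8) -> (16.997,-7.703), length = 17
  seg 2: (16.997,-7.703) -> (16.91,-2.704), length = 5
  seg 3: (16.91,-2.704) -> (17.259,-22.701), length = 20
  seg 4: (17.259,-22.701) -> (17.294,-24.701), length = 2
  seg 5: (17.294,-24.701) -> (17.085,-12.703), length = 12
  seg 6: (17.085,-12.703) -> (16.98,-6.703), length = 6
Total = 62

Answer: 62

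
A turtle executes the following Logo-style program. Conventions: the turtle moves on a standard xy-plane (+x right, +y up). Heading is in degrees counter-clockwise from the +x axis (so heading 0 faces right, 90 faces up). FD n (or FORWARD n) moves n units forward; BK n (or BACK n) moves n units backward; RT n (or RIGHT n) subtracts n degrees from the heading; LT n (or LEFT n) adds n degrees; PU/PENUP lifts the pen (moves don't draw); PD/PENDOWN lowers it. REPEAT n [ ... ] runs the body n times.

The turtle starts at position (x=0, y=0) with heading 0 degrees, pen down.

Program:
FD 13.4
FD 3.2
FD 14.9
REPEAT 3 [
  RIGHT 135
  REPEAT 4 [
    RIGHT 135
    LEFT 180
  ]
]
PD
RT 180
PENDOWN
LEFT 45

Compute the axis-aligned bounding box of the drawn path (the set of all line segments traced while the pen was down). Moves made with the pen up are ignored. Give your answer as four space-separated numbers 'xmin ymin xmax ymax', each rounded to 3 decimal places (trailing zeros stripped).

Executing turtle program step by step:
Start: pos=(0,0), heading=0, pen down
FD 13.4: (0,0) -> (13.4,0) [heading=0, draw]
FD 3.2: (13.4,0) -> (16.6,0) [heading=0, draw]
FD 14.9: (16.6,0) -> (31.5,0) [heading=0, draw]
REPEAT 3 [
  -- iteration 1/3 --
  RT 135: heading 0 -> 225
  REPEAT 4 [
    -- iteration 1/4 --
    RT 135: heading 225 -> 90
    LT 180: heading 90 -> 270
    -- iteration 2/4 --
    RT 135: heading 270 -> 135
    LT 180: heading 135 -> 315
    -- iteration 3/4 --
    RT 135: heading 315 -> 180
    LT 180: heading 180 -> 0
    -- iteration 4/4 --
    RT 135: heading 0 -> 225
    LT 180: heading 225 -> 45
  ]
  -- iteration 2/3 --
  RT 135: heading 45 -> 270
  REPEAT 4 [
    -- iteration 1/4 --
    RT 135: heading 270 -> 135
    LT 180: heading 135 -> 315
    -- iteration 2/4 --
    RT 135: heading 315 -> 180
    LT 180: heading 180 -> 0
    -- iteration 3/4 --
    RT 135: heading 0 -> 225
    LT 180: heading 225 -> 45
    -- iteration 4/4 --
    RT 135: heading 45 -> 270
    LT 180: heading 270 -> 90
  ]
  -- iteration 3/3 --
  RT 135: heading 90 -> 315
  REPEAT 4 [
    -- iteration 1/4 --
    RT 135: heading 315 -> 180
    LT 180: heading 180 -> 0
    -- iteration 2/4 --
    RT 135: heading 0 -> 225
    LT 180: heading 225 -> 45
    -- iteration 3/4 --
    RT 135: heading 45 -> 270
    LT 180: heading 270 -> 90
    -- iteration 4/4 --
    RT 135: heading 90 -> 315
    LT 180: heading 315 -> 135
  ]
]
PD: pen down
RT 180: heading 135 -> 315
PD: pen down
LT 45: heading 315 -> 0
Final: pos=(31.5,0), heading=0, 3 segment(s) drawn

Segment endpoints: x in {0, 13.4, 16.6, 31.5}, y in {0}
xmin=0, ymin=0, xmax=31.5, ymax=0

Answer: 0 0 31.5 0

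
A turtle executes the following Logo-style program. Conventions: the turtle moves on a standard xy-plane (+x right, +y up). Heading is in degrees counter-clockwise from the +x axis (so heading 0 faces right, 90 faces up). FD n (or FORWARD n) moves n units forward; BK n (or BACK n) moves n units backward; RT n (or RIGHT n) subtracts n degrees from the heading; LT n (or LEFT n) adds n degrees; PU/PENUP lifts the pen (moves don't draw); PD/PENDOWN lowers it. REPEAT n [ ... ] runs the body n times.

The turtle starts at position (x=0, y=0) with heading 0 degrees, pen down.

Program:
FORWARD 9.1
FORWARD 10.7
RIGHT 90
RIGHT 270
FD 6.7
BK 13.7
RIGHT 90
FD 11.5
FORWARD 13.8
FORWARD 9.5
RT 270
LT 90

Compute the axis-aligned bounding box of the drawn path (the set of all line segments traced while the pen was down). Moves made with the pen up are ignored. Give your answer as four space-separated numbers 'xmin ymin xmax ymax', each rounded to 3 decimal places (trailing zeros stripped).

Answer: 0 -34.8 26.5 0

Derivation:
Executing turtle program step by step:
Start: pos=(0,0), heading=0, pen down
FD 9.1: (0,0) -> (9.1,0) [heading=0, draw]
FD 10.7: (9.1,0) -> (19.8,0) [heading=0, draw]
RT 90: heading 0 -> 270
RT 270: heading 270 -> 0
FD 6.7: (19.8,0) -> (26.5,0) [heading=0, draw]
BK 13.7: (26.5,0) -> (12.8,0) [heading=0, draw]
RT 90: heading 0 -> 270
FD 11.5: (12.8,0) -> (12.8,-11.5) [heading=270, draw]
FD 13.8: (12.8,-11.5) -> (12.8,-25.3) [heading=270, draw]
FD 9.5: (12.8,-25.3) -> (12.8,-34.8) [heading=270, draw]
RT 270: heading 270 -> 0
LT 90: heading 0 -> 90
Final: pos=(12.8,-34.8), heading=90, 7 segment(s) drawn

Segment endpoints: x in {0, 9.1, 12.8, 12.8, 12.8, 12.8, 19.8, 26.5}, y in {-34.8, -25.3, -11.5, 0, 0, 0}
xmin=0, ymin=-34.8, xmax=26.5, ymax=0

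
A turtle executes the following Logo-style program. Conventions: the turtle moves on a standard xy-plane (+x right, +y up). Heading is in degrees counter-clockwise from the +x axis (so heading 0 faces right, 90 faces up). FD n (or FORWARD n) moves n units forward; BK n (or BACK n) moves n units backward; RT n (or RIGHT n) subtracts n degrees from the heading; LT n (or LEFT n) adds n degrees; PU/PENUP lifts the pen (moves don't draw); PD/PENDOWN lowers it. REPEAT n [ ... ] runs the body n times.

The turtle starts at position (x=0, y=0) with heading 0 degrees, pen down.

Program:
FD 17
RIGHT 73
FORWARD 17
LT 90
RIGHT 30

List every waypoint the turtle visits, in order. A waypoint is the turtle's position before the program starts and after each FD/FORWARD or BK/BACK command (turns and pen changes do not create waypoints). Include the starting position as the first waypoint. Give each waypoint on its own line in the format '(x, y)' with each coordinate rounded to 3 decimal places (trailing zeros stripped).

Executing turtle program step by step:
Start: pos=(0,0), heading=0, pen down
FD 17: (0,0) -> (17,0) [heading=0, draw]
RT 73: heading 0 -> 287
FD 17: (17,0) -> (21.97,-16.257) [heading=287, draw]
LT 90: heading 287 -> 17
RT 30: heading 17 -> 347
Final: pos=(21.97,-16.257), heading=347, 2 segment(s) drawn
Waypoints (3 total):
(0, 0)
(17, 0)
(21.97, -16.257)

Answer: (0, 0)
(17, 0)
(21.97, -16.257)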